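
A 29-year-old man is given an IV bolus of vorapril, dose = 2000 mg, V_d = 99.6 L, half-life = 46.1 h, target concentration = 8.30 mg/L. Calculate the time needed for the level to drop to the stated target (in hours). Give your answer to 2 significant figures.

59 h

C₀ = Dose / Vd = 2000 / 99.6 = 20.08 mg/L
k = ln2 / t½ = 0.693147 / 46.1 = 0.01504 h⁻¹
t = ln(C₀ / C) / k = ln(20.08 / 8.30) / 0.01504
  = ln(2.419) / 0.01504 = 0.8834 / 0.01504 = 58.74 h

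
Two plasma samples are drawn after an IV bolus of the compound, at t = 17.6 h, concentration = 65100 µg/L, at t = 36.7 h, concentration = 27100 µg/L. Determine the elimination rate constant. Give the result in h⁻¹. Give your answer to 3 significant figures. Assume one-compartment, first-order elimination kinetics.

k = ln(C₁/C₂) / (t₂ − t₁) = ln(65100/27100) / (36.7 − 17.6)
  = 0.8764 / 19.10 = 0.04588 h⁻¹

0.0459 h⁻¹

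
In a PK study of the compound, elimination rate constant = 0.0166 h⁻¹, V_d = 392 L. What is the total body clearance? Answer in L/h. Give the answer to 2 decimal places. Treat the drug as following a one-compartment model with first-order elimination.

6.51 L/h

CL = k × Vd = 0.0166 × 392 = 6.507 L/h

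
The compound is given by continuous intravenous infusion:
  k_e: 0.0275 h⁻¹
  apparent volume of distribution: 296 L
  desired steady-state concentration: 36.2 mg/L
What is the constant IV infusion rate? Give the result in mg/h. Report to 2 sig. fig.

CL = k × Vd = 0.02750 × 296 = 8.140 L/h
At steady state, infusion rate R₀ = Css × CL = 36.2 × 8.140 = 294.7 mg/h

290 mg/h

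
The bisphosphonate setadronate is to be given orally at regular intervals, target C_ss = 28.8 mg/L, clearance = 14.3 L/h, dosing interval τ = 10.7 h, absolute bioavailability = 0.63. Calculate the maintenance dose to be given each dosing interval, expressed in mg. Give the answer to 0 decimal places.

At steady state, F × (Dose/τ) = Css × CL.
Dose = Css × CL × τ / F = 28.8 × 14.30 × 10.7 / 0.63 = 6995 mg

6995 mg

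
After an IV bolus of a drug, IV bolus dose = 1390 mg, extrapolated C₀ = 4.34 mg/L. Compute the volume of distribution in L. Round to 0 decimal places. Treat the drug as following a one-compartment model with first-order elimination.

Vd = Dose / C₀ = 1390 / 4.34 = 320.3 L

320 L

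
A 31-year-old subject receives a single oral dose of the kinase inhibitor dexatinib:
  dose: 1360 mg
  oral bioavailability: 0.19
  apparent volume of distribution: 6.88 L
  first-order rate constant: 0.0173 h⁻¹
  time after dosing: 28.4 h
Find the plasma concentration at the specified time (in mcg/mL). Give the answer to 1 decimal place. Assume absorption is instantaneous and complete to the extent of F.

Amount reaching circulation = F × Dose = 0.19 × 1360 = 258.4 mg
C₀ = F·Dose / Vd = 258.4 / 6.88 = 37.56 mg/L
C = C₀ · e^(−k·t) = 37.56 × e^(−0.01730 × 28.4)
  = 37.56 × 0.6118 = 22.98 mg/L
(22.98 mg/L = 22.98 mcg/mL)

23.0 mcg/mL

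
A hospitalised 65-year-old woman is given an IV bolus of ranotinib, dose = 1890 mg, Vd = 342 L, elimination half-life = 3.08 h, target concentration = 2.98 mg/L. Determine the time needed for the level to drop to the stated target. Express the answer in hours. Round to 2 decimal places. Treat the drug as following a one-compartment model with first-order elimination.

C₀ = Dose / Vd = 1890 / 342 = 5.526 mg/L
k = ln2 / t½ = 0.693147 / 3.08 = 0.2250 h⁻¹
t = ln(C₀ / C) / k = ln(5.526 / 2.98) / 0.2250
  = ln(1.854) / 0.2250 = 0.6173 / 0.2250 = 2.744 h

2.74 h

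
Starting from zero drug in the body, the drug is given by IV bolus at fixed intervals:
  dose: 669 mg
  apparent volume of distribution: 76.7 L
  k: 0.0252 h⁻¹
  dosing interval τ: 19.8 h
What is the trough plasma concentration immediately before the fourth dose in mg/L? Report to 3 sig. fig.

C₀ per dose = Dose / Vd = 669 / 76.7 = 8.722 mg/L
Fraction remaining after one interval: r = e^(−kτ) = e^(−0.02520 × 19.8) = 0.6072
Before dose 4, 3 doses have been given (aged 1τ, 2τ, 3τ).
C_trough = C₀ × (r + r² + … + r^3) = C₀ × r(1−r^3)/(1−r)
        = 8.722 × 0.6072 × (1 − 0.2239) / (1 − 0.6072) = 10.46 mg/L

10.5 mg/L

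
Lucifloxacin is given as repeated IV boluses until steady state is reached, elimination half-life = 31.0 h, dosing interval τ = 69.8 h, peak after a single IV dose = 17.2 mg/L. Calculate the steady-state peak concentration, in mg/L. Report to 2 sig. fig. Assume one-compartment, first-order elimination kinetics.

k = ln2 / t½ = 0.693147 / 31.0 = 0.02236 h⁻¹
e^(−kτ) = e^(−0.02236 × 69.8) = 0.2100
Accumulation ratio R = 1 / (1 − e^(−kτ)) = 1 / (1 − 0.2100) = 1.266
Steady-state peak = C₀ × R = 17.2 × 1.266 = 21.78 mg/L

22 mg/L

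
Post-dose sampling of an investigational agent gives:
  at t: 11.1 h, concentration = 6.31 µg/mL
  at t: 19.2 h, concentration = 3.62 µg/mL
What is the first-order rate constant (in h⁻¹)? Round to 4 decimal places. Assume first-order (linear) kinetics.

k = ln(C₁/C₂) / (t₂ − t₁) = ln(6.31/3.62) / (19.2 − 11.1)
  = 0.5557 / 8.100 = 0.06860 h⁻¹

0.0686 h⁻¹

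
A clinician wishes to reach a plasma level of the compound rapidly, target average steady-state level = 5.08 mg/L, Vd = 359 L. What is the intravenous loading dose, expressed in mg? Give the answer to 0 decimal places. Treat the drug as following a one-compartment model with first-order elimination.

1824 mg

LD = Css × Vd = 5.08 × 359 = 1824 mg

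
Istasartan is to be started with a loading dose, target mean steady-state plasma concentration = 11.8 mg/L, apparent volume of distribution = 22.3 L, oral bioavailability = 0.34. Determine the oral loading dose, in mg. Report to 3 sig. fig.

774 mg

LD = Css × Vd / F = 11.8 × 22.3 / 0.34 = 773.9 mg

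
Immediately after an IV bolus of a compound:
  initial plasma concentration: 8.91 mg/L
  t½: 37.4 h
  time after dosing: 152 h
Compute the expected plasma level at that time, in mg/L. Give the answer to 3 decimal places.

k = ln2 / t½ = 0.693147 / 37.4 = 0.01853 h⁻¹
C = C₀ · e^(−k·t) = 8.910 × e^(−0.01853 × 152)
  = 8.910 × 0.05981 = 0.5329 mg/L

0.533 mg/L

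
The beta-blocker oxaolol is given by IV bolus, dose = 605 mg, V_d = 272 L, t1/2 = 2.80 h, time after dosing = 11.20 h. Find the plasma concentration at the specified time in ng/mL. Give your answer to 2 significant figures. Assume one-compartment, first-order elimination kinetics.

C₀ = Dose / Vd = 605.0 / 272 = 2.224 mg/L
k = ln2 / t½ = 0.693147 / 2.80 = 0.2476 h⁻¹
t / t½ = 11.20 / 2.80 = 4 half-lives
C = C₀ × (1/2)^4 = 2.224 × 0.06250 = 0.1390 mg/L
Convert: 0.1390 mg/L × 1000 = 139.0 ng/mL

140 ng/mL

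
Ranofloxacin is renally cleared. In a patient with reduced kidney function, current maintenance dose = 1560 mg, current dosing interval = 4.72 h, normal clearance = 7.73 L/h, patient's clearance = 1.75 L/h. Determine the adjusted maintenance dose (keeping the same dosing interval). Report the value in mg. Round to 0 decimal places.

353 mg

To keep the same average steady-state level, dosing rate must scale with clearance.
CL ratio = 1.75 / 7.73 = 0.2264
New dose (same interval) = 1560 × 0.2264 = 353.2 mg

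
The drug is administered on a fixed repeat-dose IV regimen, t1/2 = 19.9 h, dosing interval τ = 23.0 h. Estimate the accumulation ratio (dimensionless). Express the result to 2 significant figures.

k = ln2 / t½ = 0.693147 / 19.9 = 0.03483 h⁻¹
e^(−kτ) = e^(−0.03483 × 23.0) = 0.4488
Accumulation ratio R = 1 / (1 − e^(−kτ)) = 1 / (1 − 0.4488) = 1.814

1.8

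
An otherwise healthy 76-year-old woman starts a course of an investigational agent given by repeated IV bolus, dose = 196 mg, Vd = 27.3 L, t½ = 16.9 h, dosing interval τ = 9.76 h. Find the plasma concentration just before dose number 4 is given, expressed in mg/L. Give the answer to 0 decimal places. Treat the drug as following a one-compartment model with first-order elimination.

10 mg/L

C₀ per dose = Dose / Vd = 196 / 27.3 = 7.179 mg/L
k = ln2 / t½ = 0.693147 / 16.9 = 0.04101 h⁻¹
Fraction remaining after one interval: r = e^(−kτ) = e^(−0.04101 × 9.76) = 0.6701
Before dose 4, 3 doses have been given (aged 1τ, 2τ, 3τ).
C_trough = C₀ × (r + r² + … + r^3) = C₀ × r(1−r^3)/(1−r)
        = 7.179 × 0.6701 × (1 − 0.3009) / (1 − 0.6701) = 10.19 mg/L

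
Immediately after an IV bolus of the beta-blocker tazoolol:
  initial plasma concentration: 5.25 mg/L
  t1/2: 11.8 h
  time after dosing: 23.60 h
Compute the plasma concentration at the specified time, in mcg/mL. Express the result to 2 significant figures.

1.3 mcg/mL

k = ln2 / t½ = 0.693147 / 11.8 = 0.05874 h⁻¹
t / t½ = 23.60 / 11.8 = 2 half-lives
C = C₀ × (1/2)^2 = 5.250 × 0.2500 = 1.313 mg/L
(1.313 mg/L = 1.313 mcg/mL)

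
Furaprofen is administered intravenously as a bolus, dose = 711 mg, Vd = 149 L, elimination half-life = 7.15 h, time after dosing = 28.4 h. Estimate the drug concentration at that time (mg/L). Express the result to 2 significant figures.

C₀ = Dose / Vd = 711.0 / 149 = 4.772 mg/L
k = ln2 / t½ = 0.693147 / 7.15 = 0.09694 h⁻¹
C = C₀ · e^(−k·t) = 4.772 × e^(−0.09694 × 28.4)
  = 4.772 × 0.06373 = 0.3041 mg/L

0.30 mg/L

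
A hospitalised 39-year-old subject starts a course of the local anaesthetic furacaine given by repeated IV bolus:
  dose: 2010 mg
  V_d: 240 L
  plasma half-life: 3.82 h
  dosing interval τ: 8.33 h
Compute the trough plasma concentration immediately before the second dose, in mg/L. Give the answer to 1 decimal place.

C₀ per dose = Dose / Vd = 2010 / 240 = 8.375 mg/L
k = ln2 / t½ = 0.693147 / 3.82 = 0.1815 h⁻¹
Fraction remaining after one interval: r = e^(−kτ) = e^(−0.1815 × 8.33) = 0.2205
Before dose 2, 1 dose has been given (aged 1τ).
C_trough = C₀ × r = 8.375 × 0.2205 = 1.847 mg/L

1.8 mg/L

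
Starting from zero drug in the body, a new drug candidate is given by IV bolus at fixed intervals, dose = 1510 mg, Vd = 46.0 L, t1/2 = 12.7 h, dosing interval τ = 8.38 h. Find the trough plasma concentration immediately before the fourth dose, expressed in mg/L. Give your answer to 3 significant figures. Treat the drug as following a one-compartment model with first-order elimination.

C₀ per dose = Dose / Vd = 1510 / 46.0 = 32.83 mg/L
k = ln2 / t½ = 0.693147 / 12.7 = 0.05458 h⁻¹
Fraction remaining after one interval: r = e^(−kτ) = e^(−0.05458 × 8.38) = 0.6329
Before dose 4, 3 doses have been given (aged 1τ, 2τ, 3τ).
C_trough = C₀ × (r + r² + … + r^3) = C₀ × r(1−r^3)/(1−r)
        = 32.83 × 0.6329 × (1 − 0.2535) / (1 − 0.6329) = 42.25 mg/L

42.3 mg/L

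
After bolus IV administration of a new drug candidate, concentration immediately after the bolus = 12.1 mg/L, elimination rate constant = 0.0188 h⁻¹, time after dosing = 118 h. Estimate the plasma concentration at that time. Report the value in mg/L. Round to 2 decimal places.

1.32 mg/L

C = C₀ · e^(−k·t) = 12.10 × e^(−0.01880 × 118)
  = 12.10 × 0.1088 = 1.316 mg/L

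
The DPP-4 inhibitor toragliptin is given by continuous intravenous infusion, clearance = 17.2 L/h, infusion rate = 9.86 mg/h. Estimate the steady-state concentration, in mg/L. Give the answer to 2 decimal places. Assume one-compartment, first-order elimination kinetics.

At steady state Css = R₀ / CL = 9.86 / 17.20 = 0.5733 mg/L

0.57 mg/L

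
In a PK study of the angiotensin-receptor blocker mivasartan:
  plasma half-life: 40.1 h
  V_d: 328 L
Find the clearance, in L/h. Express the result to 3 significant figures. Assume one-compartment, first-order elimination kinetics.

5.67 L/h

k = ln2 / t½ = 0.693147 / 40.1 = 0.01729 h⁻¹
CL = k × Vd = 0.01729 × 328 = 5.671 L/h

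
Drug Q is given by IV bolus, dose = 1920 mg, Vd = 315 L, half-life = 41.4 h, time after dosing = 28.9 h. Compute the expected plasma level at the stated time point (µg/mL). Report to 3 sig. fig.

3.76 µg/mL

C₀ = Dose / Vd = 1920 / 315 = 6.095 mg/L
k = ln2 / t½ = 0.693147 / 41.4 = 0.01674 h⁻¹
C = C₀ · e^(−k·t) = 6.095 × e^(−0.01674 × 28.9)
  = 6.095 × 0.6164 = 3.757 mg/L
(3.757 mg/L = 3.757 µg/mL)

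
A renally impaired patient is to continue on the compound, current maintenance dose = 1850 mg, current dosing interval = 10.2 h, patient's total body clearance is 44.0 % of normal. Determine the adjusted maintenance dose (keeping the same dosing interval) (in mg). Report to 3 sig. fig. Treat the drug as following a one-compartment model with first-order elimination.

814 mg

To keep the same average steady-state level, dosing rate must scale with clearance.
CL ratio = 44.0 / 100 = 0.4400
New dose (same interval) = 1850 × 0.4400 = 814.0 mg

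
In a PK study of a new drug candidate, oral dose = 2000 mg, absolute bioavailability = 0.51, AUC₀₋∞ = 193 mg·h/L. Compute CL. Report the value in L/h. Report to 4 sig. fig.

5.285 L/h

CL = F·Dose / AUC = 0.51 × 2000 / 193 = 5.285 L/h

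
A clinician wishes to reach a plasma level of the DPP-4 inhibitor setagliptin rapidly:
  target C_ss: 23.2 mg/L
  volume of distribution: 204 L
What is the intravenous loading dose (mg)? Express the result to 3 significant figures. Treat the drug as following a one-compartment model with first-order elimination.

LD = Css × Vd = 23.2 × 204 = 4733 mg

4730 mg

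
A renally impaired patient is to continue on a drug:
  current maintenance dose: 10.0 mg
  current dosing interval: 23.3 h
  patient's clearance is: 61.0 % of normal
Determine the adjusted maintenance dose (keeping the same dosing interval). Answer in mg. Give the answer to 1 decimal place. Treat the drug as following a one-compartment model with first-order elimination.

To keep the same average steady-state level, dosing rate must scale with clearance.
CL ratio = 61.0 / 100 = 0.6100
New dose (same interval) = 10.0 × 0.6100 = 6.100 mg

6.1 mg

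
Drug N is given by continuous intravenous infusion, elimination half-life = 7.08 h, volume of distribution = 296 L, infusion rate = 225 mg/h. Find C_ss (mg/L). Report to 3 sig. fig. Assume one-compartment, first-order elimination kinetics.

7.76 mg/L

k = ln2 / t½ = 0.693147 / 7.08 = 0.09790 h⁻¹
CL = k × Vd = 0.09790 × 296 = 28.98 L/h
At steady state Css = R₀ / CL = 225 / 28.98 = 7.764 mg/L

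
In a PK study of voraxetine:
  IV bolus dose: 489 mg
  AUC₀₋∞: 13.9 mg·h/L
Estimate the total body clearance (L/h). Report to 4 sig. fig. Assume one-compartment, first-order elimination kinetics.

CL = Dose / AUC = 489 / 13.9 = 35.18 L/h

35.18 L/h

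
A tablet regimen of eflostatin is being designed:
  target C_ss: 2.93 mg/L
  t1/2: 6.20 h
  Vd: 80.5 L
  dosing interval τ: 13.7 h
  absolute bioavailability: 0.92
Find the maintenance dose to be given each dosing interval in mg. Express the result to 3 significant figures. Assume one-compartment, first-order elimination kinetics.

k = ln2 / t½ = 0.693147 / 6.20 = 0.1118 h⁻¹
CL = k × Vd = 0.1118 × 80.5 = 9.000 L/h
At steady state, F × (Dose/τ) = Css × CL.
Dose = Css × CL × τ / F = 2.93 × 9.000 × 13.7 / 0.92 = 392.7 mg

393 mg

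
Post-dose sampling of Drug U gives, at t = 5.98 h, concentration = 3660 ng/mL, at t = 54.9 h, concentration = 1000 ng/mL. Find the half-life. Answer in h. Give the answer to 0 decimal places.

k = ln(C₁/C₂) / (t₂ − t₁) = ln(3660/1000) / (54.9 − 5.98)
  = 1.297 / 48.92 = 0.02651 h⁻¹
t½ = ln2 / k = 0.693147 / 0.02651 = 26.15 h

26 h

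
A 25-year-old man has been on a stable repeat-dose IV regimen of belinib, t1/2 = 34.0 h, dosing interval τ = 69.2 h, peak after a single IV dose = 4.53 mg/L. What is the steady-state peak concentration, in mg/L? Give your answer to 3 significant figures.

5.99 mg/L

k = ln2 / t½ = 0.693147 / 34.0 = 0.02039 h⁻¹
e^(−kτ) = e^(−0.02039 × 69.2) = 0.2439
Accumulation ratio R = 1 / (1 − e^(−kτ)) = 1 / (1 − 0.2439) = 1.323
Steady-state peak = C₀ × R = 4.53 × 1.323 = 5.993 mg/L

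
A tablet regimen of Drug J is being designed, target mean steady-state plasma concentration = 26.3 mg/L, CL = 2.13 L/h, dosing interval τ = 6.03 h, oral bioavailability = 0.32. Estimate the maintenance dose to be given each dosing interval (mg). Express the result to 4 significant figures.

At steady state, F × (Dose/τ) = Css × CL.
Dose = Css × CL × τ / F = 26.3 × 2.130 × 6.03 / 0.32 = 1056 mg

1056 mg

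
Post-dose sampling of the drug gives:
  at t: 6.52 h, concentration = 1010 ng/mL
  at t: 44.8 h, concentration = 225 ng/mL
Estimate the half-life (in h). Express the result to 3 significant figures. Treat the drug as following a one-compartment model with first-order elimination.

17.7 h

k = ln(C₁/C₂) / (t₂ − t₁) = ln(1010/225) / (44.8 − 6.52)
  = 1.502 / 38.28 = 0.03924 h⁻¹
t½ = ln2 / k = 0.693147 / 0.03924 = 17.66 h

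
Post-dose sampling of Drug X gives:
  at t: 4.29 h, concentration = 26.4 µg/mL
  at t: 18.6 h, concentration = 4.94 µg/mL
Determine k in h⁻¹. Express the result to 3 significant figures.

k = ln(C₁/C₂) / (t₂ − t₁) = ln(26.4/4.94) / (18.6 − 4.29)
  = 1.676 / 14.31 = 0.1171 h⁻¹

0.117 h⁻¹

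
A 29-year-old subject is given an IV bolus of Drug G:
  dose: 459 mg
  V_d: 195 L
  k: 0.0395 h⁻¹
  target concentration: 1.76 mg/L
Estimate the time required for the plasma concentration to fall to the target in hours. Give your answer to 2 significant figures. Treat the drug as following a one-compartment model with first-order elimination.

7.4 h

C₀ = Dose / Vd = 459.0 / 195 = 2.354 mg/L
t = ln(C₀ / C) / k = ln(2.354 / 1.76) / 0.03950
  = ln(1.338) / 0.03950 = 0.2912 / 0.03950 = 7.372 h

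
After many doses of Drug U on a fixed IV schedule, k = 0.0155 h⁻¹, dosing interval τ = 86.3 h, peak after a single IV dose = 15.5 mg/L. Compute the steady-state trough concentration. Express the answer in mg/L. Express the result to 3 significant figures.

5.52 mg/L

e^(−kτ) = e^(−0.01550 × 86.3) = 0.2625
Accumulation ratio R = 1 / (1 − e^(−kτ)) = 1 / (1 − 0.2625) = 1.356
Steady-state trough = C₀ × R × e^(−kτ) = 15.5 × 1.356 × 0.2625 = 5.517 mg/L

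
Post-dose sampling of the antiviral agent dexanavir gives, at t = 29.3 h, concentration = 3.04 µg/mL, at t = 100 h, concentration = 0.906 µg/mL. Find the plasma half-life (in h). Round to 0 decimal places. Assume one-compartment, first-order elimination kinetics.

k = ln(C₁/C₂) / (t₂ − t₁) = ln(3.04/0.906) / (100 − 29.3)
  = 1.211 / 70.70 = 0.01713 h⁻¹
t½ = ln2 / k = 0.693147 / 0.01713 = 40.46 h

40 h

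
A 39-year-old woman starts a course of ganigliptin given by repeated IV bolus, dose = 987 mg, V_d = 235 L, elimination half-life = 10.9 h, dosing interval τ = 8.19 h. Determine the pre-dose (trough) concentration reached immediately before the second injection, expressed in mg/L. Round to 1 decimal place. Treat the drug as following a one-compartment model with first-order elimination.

2.5 mg/L

C₀ per dose = Dose / Vd = 987 / 235 = 4.200 mg/L
k = ln2 / t½ = 0.693147 / 10.9 = 0.06359 h⁻¹
Fraction remaining after one interval: r = e^(−kτ) = e^(−0.06359 × 8.19) = 0.5940
Before dose 2, 1 dose has been given (aged 1τ).
C_trough = C₀ × r = 4.200 × 0.5940 = 2.495 mg/L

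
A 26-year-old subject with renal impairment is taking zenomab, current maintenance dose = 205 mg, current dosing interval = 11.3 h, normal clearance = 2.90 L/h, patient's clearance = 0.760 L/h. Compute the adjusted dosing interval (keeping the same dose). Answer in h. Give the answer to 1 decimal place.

To keep the same average steady-state level, dosing rate must scale with clearance.
CL ratio = 0.760 / 2.90 = 0.2621
New interval (same dose) = 11.3 / 0.2621 = 43.11 h

43.1 h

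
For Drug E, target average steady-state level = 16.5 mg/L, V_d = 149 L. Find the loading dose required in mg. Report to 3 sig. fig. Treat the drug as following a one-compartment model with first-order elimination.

LD = Css × Vd = 16.5 × 149 = 2459 mg

2460 mg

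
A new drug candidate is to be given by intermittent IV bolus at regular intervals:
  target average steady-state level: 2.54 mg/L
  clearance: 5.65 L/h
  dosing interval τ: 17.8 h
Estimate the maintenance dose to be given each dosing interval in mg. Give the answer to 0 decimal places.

255 mg

At steady state, Dose/τ = Css × CL.
Dose = Css × CL × τ = 2.54 × 5.650 × 17.8 = 255.4 mg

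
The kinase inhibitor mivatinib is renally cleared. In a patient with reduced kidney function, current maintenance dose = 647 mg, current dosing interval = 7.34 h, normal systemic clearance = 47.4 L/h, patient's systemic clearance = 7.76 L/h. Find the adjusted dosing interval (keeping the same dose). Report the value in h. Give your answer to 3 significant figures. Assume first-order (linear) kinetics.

44.8 h

To keep the same average steady-state level, dosing rate must scale with clearance.
CL ratio = 7.76 / 47.4 = 0.1637
New interval (same dose) = 7.34 / 0.1637 = 44.84 h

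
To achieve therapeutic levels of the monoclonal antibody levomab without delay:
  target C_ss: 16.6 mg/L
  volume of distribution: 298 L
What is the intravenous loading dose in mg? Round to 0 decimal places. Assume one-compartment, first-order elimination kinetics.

LD = Css × Vd = 16.6 × 298 = 4947 mg

4947 mg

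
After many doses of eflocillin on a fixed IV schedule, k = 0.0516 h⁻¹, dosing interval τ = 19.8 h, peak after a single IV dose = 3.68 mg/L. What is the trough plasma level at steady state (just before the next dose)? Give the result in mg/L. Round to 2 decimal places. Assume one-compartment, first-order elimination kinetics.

2.07 mg/L

e^(−kτ) = e^(−0.05160 × 19.8) = 0.3600
Accumulation ratio R = 1 / (1 − e^(−kτ)) = 1 / (1 − 0.3600) = 1.563
Steady-state trough = C₀ × R × e^(−kτ) = 3.68 × 1.563 × 0.3600 = 2.071 mg/L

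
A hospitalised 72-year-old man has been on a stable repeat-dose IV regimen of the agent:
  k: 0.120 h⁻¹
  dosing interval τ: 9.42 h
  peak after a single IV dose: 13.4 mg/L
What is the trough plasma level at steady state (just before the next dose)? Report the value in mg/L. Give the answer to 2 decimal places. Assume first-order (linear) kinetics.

6.39 mg/L

e^(−kτ) = e^(−0.1200 × 9.42) = 0.3229
Accumulation ratio R = 1 / (1 − e^(−kτ)) = 1 / (1 − 0.3229) = 1.477
Steady-state trough = C₀ × R × e^(−kτ) = 13.4 × 1.477 × 0.3229 = 6.391 mg/L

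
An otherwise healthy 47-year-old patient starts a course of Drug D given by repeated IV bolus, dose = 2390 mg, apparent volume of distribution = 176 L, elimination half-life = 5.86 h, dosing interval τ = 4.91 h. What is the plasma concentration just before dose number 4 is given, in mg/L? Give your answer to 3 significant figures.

14.2 mg/L

C₀ per dose = Dose / Vd = 2390 / 176 = 13.58 mg/L
k = ln2 / t½ = 0.693147 / 5.86 = 0.1183 h⁻¹
Fraction remaining after one interval: r = e^(−kτ) = e^(−0.1183 × 4.91) = 0.5594
Before dose 4, 3 doses have been given (aged 1τ, 2τ, 3τ).
C_trough = C₀ × (r + r² + … + r^3) = C₀ × r(1−r^3)/(1−r)
        = 13.58 × 0.5594 × (1 − 0.1751) / (1 − 0.5594) = 14.22 mg/L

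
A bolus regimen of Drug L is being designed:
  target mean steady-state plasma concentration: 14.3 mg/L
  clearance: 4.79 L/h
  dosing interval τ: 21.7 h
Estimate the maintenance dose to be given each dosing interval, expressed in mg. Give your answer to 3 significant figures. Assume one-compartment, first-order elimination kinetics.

At steady state, Dose/τ = Css × CL.
Dose = Css × CL × τ = 14.3 × 4.790 × 21.7 = 1486 mg

1490 mg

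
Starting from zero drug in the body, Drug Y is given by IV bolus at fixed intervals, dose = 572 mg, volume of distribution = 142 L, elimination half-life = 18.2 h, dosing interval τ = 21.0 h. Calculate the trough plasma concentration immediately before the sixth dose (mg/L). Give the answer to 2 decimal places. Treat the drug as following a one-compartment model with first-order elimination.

3.23 mg/L

C₀ per dose = Dose / Vd = 572 / 142 = 4.028 mg/L
k = ln2 / t½ = 0.693147 / 18.2 = 0.03809 h⁻¹
Fraction remaining after one interval: r = e^(−kτ) = e^(−0.03809 × 21.0) = 0.4494
Before dose 6, 5 doses have been given (aged 1τ, 2τ, 3τ, 4τ, 5τ).
C_trough = C₀ × (r + r² + … + r^5) = C₀ × r(1−r^5)/(1−r)
        = 4.028 × 0.4494 × (1 − 0.01833) / (1 − 0.4494) = 3.227 mg/L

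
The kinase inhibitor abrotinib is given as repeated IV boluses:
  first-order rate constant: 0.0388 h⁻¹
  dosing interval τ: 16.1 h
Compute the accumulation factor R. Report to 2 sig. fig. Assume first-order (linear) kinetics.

e^(−kτ) = e^(−0.03880 × 16.1) = 0.5354
Accumulation ratio R = 1 / (1 − e^(−kτ)) = 1 / (1 − 0.5354) = 2.152

2.2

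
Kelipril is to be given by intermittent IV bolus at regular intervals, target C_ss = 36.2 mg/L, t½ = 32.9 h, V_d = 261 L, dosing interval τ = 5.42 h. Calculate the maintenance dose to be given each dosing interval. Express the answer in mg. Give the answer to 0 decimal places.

k = ln2 / t½ = 0.693147 / 32.9 = 0.02107 h⁻¹
CL = k × Vd = 0.02107 × 261 = 5.499 L/h
At steady state, Dose/τ = Css × CL.
Dose = Css × CL × τ = 36.2 × 5.499 × 5.42 = 1079 mg

1079 mg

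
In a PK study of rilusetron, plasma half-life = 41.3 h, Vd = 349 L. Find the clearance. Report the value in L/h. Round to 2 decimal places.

5.86 L/h

k = ln2 / t½ = 0.693147 / 41.3 = 0.01678 h⁻¹
CL = k × Vd = 0.01678 × 349 = 5.856 L/h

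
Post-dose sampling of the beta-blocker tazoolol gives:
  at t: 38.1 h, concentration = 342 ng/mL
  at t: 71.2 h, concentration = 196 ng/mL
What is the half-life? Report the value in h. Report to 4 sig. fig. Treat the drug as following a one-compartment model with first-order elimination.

41.21 h

k = ln(C₁/C₂) / (t₂ − t₁) = ln(342/196) / (71.2 − 38.1)
  = 0.5567 / 33.10 = 0.01682 h⁻¹
t½ = ln2 / k = 0.693147 / 0.01682 = 41.21 h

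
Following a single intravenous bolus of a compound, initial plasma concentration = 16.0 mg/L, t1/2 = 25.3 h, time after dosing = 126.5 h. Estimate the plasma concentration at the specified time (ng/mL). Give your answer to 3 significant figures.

500 ng/mL

k = ln2 / t½ = 0.693147 / 25.3 = 0.02740 h⁻¹
t / t½ = 126.5 / 25.3 = 5 half-lives
C = C₀ × (1/2)^5 = 16.00 × 0.03125 = 0.5000 mg/L
Convert: 0.5000 mg/L × 1000 = 500.0 ng/mL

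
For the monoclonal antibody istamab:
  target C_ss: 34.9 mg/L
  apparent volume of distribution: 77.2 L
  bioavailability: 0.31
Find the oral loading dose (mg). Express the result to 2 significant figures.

LD = Css × Vd / F = 34.9 × 77.2 / 0.31 = 8691 mg

8700 mg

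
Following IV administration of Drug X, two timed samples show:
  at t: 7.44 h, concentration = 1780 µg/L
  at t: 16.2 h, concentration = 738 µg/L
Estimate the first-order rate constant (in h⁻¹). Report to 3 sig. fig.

0.101 h⁻¹

k = ln(C₁/C₂) / (t₂ − t₁) = ln(1780/738) / (16.2 − 7.44)
  = 0.8804 / 8.760 = 0.1005 h⁻¹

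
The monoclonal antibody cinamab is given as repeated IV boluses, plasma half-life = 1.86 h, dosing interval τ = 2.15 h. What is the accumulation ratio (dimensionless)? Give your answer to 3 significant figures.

k = ln2 / t½ = 0.693147 / 1.86 = 0.3727 h⁻¹
e^(−kτ) = e^(−0.3727 × 2.15) = 0.4487
Accumulation ratio R = 1 / (1 − e^(−kτ)) = 1 / (1 − 0.4487) = 1.814

1.81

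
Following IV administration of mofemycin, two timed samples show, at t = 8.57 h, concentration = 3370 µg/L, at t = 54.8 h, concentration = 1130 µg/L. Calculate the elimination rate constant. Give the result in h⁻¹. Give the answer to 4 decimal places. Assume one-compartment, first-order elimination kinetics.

k = ln(C₁/C₂) / (t₂ − t₁) = ln(3370/1130) / (54.8 − 8.57)
  = 1.093 / 46.23 = 0.02364 h⁻¹

0.0236 h⁻¹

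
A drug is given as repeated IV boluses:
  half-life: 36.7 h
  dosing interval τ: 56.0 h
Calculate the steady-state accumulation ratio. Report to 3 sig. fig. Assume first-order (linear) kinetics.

1.53

k = ln2 / t½ = 0.693147 / 36.7 = 0.01889 h⁻¹
e^(−kτ) = e^(−0.01889 × 56.0) = 0.3472
Accumulation ratio R = 1 / (1 − e^(−kτ)) = 1 / (1 − 0.3472) = 1.532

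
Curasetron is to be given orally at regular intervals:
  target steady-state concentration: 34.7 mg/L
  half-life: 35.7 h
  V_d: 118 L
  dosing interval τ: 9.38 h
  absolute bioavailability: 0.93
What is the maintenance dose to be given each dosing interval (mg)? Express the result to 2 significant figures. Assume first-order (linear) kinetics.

800 mg

k = ln2 / t½ = 0.693147 / 35.7 = 0.01942 h⁻¹
CL = k × Vd = 0.01942 × 118 = 2.292 L/h
At steady state, F × (Dose/τ) = Css × CL.
Dose = Css × CL × τ / F = 34.7 × 2.292 × 9.38 / 0.93 = 802.2 mg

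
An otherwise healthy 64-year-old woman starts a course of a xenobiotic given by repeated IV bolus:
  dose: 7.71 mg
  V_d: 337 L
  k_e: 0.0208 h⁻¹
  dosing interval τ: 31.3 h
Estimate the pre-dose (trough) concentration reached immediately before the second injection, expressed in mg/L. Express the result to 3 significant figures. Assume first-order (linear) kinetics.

0.0119 mg/L

C₀ per dose = Dose / Vd = 7.71 / 337 = 0.02288 mg/L
Fraction remaining after one interval: r = e^(−kτ) = e^(−0.02080 × 31.3) = 0.5215
Before dose 2, 1 dose has been given (aged 1τ).
C_trough = C₀ × r = 0.02288 × 0.5215 = 0.01193 mg/L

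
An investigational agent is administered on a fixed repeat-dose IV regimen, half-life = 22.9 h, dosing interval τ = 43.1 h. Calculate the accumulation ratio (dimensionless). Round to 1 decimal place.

1.4

k = ln2 / t½ = 0.693147 / 22.9 = 0.03027 h⁻¹
e^(−kτ) = e^(−0.03027 × 43.1) = 0.2713
Accumulation ratio R = 1 / (1 − e^(−kτ)) = 1 / (1 − 0.2713) = 1.372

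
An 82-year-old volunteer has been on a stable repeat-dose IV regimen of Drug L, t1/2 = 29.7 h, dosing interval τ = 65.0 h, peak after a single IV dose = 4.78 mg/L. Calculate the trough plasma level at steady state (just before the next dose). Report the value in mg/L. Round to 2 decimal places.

1.34 mg/L

k = ln2 / t½ = 0.693147 / 29.7 = 0.02334 h⁻¹
e^(−kτ) = e^(−0.02334 × 65.0) = 0.2193
Accumulation ratio R = 1 / (1 − e^(−kτ)) = 1 / (1 − 0.2193) = 1.281
Steady-state trough = C₀ × R × e^(−kτ) = 4.78 × 1.281 × 0.2193 = 1.343 mg/L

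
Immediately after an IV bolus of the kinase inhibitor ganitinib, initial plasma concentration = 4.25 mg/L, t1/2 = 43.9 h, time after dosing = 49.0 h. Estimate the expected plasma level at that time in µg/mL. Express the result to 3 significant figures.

k = ln2 / t½ = 0.693147 / 43.9 = 0.01579 h⁻¹
C = C₀ · e^(−k·t) = 4.250 × e^(−0.01579 × 49.0)
  = 4.250 × 0.4613 = 1.961 mg/L
(1.961 mg/L = 1.961 µg/mL)

1.96 µg/mL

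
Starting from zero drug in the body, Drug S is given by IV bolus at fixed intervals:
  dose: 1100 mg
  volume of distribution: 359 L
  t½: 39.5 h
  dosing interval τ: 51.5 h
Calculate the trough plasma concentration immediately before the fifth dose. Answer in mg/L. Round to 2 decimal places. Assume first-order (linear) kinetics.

2.03 mg/L

C₀ per dose = Dose / Vd = 1100 / 359 = 3.064 mg/L
k = ln2 / t½ = 0.693147 / 39.5 = 0.01755 h⁻¹
Fraction remaining after one interval: r = e^(−kτ) = e^(−0.01755 × 51.5) = 0.4050
Before dose 5, 4 doses have been given (aged 1τ, 2τ, 3τ, 4τ).
C_trough = C₀ × (r + r² + … + r^4) = C₀ × r(1−r^4)/(1−r)
        = 3.064 × 0.4050 × (1 − 0.02690) / (1 − 0.4050) = 2.029 mg/L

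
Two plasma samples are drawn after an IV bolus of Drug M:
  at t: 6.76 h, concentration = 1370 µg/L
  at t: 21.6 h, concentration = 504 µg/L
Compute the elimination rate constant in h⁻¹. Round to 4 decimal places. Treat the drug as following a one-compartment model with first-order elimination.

k = ln(C₁/C₂) / (t₂ − t₁) = ln(1370/504) / (21.6 − 6.76)
  = 1.000 / 14.84 = 0.06739 h⁻¹

0.0674 h⁻¹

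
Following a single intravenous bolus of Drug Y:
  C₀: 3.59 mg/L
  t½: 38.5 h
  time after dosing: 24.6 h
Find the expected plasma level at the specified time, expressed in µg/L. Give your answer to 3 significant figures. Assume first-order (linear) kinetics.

k = ln2 / t½ = 0.693147 / 38.5 = 0.01800 h⁻¹
C = C₀ · e^(−k·t) = 3.590 × e^(−0.01800 × 24.6)
  = 3.590 × 0.6422 = 2.305 mg/L
Convert: 2.305 mg/L × 1000 = 2305 µg/L

2310 µg/L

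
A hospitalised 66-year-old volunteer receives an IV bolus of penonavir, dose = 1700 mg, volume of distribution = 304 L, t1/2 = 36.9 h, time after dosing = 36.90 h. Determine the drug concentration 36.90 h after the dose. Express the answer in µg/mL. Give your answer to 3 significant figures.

2.80 µg/mL

C₀ = Dose / Vd = 1700 / 304 = 5.592 mg/L
k = ln2 / t½ = 0.693147 / 36.9 = 0.01878 h⁻¹
t / t½ = 36.90 / 36.9 = 1 half-lives
C = C₀ × (1/2)^1 = 5.592 × 0.5000 = 2.796 mg/L
(2.796 mg/L = 2.796 µg/mL)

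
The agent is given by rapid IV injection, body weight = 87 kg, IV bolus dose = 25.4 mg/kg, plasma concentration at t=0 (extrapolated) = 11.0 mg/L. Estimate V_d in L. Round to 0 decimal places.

Dose = 25.4 × 87 = 2210 mg
Vd = Dose / C₀ = 2210 / 11.0 = 200.9 L

201 L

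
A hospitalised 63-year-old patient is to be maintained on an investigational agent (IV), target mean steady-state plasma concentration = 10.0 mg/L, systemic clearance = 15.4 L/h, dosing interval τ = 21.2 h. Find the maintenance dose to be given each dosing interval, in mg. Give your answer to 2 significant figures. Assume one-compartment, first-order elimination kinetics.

At steady state, Dose/τ = Css × CL.
Dose = Css × CL × τ = 10.0 × 15.40 × 21.2 = 3265 mg

3300 mg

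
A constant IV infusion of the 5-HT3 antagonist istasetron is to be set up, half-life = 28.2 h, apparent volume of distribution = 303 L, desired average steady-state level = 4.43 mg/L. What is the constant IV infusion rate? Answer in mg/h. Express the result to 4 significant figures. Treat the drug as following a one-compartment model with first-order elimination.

k = ln2 / t½ = 0.693147 / 28.2 = 0.02458 h⁻¹
CL = k × Vd = 0.02458 × 303 = 7.448 L/h
At steady state, infusion rate R₀ = Css × CL = 4.43 × 7.448 = 32.99 mg/h

32.99 mg/h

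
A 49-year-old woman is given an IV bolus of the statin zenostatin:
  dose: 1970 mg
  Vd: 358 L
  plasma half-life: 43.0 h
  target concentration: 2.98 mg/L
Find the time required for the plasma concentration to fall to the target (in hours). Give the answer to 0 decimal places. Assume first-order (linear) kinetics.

C₀ = Dose / Vd = 1970 / 358 = 5.503 mg/L
k = ln2 / t½ = 0.693147 / 43.0 = 0.01612 h⁻¹
t = ln(C₀ / C) / k = ln(5.503 / 2.98) / 0.01612
  = ln(1.847) / 0.01612 = 0.6136 / 0.01612 = 38.06 h

38 h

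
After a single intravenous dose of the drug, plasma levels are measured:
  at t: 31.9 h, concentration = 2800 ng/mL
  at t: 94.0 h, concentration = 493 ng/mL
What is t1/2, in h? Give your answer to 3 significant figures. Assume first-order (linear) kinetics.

24.8 h

k = ln(C₁/C₂) / (t₂ − t₁) = ln(2800/493) / (94.0 − 31.9)
  = 1.737 / 62.10 = 0.02797 h⁻¹
t½ = ln2 / k = 0.693147 / 0.02797 = 24.78 h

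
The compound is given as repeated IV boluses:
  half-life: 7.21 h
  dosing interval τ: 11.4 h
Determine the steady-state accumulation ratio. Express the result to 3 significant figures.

k = ln2 / t½ = 0.693147 / 7.21 = 0.09614 h⁻¹
e^(−kτ) = e^(−0.09614 × 11.4) = 0.3342
Accumulation ratio R = 1 / (1 − e^(−kτ)) = 1 / (1 − 0.3342) = 1.502

1.50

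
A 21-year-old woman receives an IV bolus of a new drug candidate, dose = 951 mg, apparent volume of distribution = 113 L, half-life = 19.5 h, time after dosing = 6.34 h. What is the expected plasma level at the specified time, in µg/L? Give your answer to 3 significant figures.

6720 µg/L

C₀ = Dose / Vd = 951.0 / 113 = 8.416 mg/L
k = ln2 / t½ = 0.693147 / 19.5 = 0.03555 h⁻¹
C = C₀ · e^(−k·t) = 8.416 × e^(−0.03555 × 6.34)
  = 8.416 × 0.7982 = 6.718 mg/L
Convert: 6.718 mg/L × 1000 = 6718 µg/L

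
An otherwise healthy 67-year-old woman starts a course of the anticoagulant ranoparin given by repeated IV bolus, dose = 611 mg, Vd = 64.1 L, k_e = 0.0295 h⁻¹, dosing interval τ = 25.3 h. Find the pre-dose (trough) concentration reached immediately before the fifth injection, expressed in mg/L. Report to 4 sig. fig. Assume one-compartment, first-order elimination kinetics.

8.159 mg/L

C₀ per dose = Dose / Vd = 611 / 64.1 = 9.532 mg/L
Fraction remaining after one interval: r = e^(−kτ) = e^(−0.02950 × 25.3) = 0.4741
Before dose 5, 4 doses have been given (aged 1τ, 2τ, 3τ, 4τ).
C_trough = C₀ × (r + r² + … + r^4) = C₀ × r(1−r^4)/(1−r)
        = 9.532 × 0.4741 × (1 − 0.05052) / (1 − 0.4741) = 8.159 mg/L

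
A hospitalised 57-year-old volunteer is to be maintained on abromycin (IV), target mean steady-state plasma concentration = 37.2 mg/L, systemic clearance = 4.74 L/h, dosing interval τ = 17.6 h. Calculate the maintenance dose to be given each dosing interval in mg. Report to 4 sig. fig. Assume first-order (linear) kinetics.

At steady state, Dose/τ = Css × CL.
Dose = Css × CL × τ = 37.2 × 4.740 × 17.6 = 3103 mg

3103 mg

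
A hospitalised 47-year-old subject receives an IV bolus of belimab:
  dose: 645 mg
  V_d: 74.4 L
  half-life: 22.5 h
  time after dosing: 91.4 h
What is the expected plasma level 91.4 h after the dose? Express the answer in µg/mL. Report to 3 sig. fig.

C₀ = Dose / Vd = 645.0 / 74.4 = 8.669 mg/L
k = ln2 / t½ = 0.693147 / 22.5 = 0.03081 h⁻¹
C = C₀ · e^(−k·t) = 8.669 × e^(−0.03081 × 91.4)
  = 8.669 × 0.05984 = 0.5188 mg/L
(0.5188 mg/L = 0.5188 µg/mL)

0.519 µg/mL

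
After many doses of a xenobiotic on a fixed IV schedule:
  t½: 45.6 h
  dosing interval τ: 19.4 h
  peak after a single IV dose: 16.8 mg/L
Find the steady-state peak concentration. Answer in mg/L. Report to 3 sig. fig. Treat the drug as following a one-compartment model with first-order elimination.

65.8 mg/L

k = ln2 / t½ = 0.693147 / 45.6 = 0.01520 h⁻¹
e^(−kτ) = e^(−0.01520 × 19.4) = 0.7446
Accumulation ratio R = 1 / (1 − e^(−kτ)) = 1 / (1 − 0.7446) = 3.915
Steady-state peak = C₀ × R = 16.8 × 3.915 = 65.77 mg/L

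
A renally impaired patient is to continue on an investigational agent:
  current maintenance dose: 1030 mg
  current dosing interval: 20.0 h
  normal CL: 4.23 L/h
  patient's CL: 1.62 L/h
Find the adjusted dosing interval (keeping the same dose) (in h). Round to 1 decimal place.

52.2 h

To keep the same average steady-state level, dosing rate must scale with clearance.
CL ratio = 1.62 / 4.23 = 0.3830
New interval (same dose) = 20.0 / 0.3830 = 52.22 h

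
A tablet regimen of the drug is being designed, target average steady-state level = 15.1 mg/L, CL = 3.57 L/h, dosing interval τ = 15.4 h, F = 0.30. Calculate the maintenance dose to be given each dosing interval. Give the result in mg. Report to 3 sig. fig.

At steady state, F × (Dose/τ) = Css × CL.
Dose = Css × CL × τ / F = 15.1 × 3.570 × 15.4 / 0.30 = 2767 mg

2770 mg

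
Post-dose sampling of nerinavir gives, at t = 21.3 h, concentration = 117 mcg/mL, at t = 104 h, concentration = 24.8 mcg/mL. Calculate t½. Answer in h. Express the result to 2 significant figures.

k = ln(C₁/C₂) / (t₂ − t₁) = ln(117/24.8) / (104 − 21.3)
  = 1.551 / 82.70 = 0.01875 h⁻¹
t½ = ln2 / k = 0.693147 / 0.01875 = 36.97 h

37 h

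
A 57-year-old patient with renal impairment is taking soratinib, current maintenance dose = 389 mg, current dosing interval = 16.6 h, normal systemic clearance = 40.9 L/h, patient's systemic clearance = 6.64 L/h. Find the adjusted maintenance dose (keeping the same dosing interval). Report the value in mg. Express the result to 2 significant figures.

To keep the same average steady-state level, dosing rate must scale with clearance.
CL ratio = 6.64 / 40.9 = 0.1623
New dose (same interval) = 389 × 0.1623 = 63.13 mg

63 mg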